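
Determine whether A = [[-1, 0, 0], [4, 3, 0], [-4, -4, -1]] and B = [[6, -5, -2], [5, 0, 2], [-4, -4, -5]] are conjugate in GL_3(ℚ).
Both have characteristic polynomial (x - 3)(x + 1)^2, but the minimal polynomial of A is (x - 3)(x + 1) while the minimal polynomial of B is (x - 3)(x + 1)^2. The minimal polynomial is a similarity invariant, so A and B are not similar.

No.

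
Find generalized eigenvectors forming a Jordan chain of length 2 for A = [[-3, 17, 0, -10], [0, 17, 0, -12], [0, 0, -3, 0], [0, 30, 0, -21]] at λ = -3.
v_1 = [[1, 3, 0, 5]]^T, v_2 = [[1, 0, 0, 0]]^T

We seek v_1 ∈ ker((A + 3I)^2) \ ker(A + 3I), then set v_{i+1} = (A + 3I) v_i.

One such chain is v_1 = [[1, 3, 0, 5]]^T, v_2 = [[1, 0, 0, 0]]^T. Check: (A + 3I) v_2 = [[0, 0, 0, 0]]^T = 0.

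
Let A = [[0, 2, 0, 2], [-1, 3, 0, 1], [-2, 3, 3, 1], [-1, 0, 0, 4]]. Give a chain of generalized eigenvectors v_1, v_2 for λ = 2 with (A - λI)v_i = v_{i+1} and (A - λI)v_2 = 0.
We seek v_1 ∈ ker((A - 2I)^2) \ ker(A - 2I), then set v_{i+1} = (A - 2I) v_i.

One such chain is v_1 = [[3, 2, -2, 2]]^T, v_2 = [[2, 1, 0, 1]]^T. Check: (A - 2I) v_2 = [[0, 0, 0, 0]]^T = 0.

v_1 = [[3, 2, -2, 2]]^T, v_2 = [[2, 1, 0, 1]]^T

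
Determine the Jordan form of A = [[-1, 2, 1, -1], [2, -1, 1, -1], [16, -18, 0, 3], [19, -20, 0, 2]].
The characteristic polynomial is det(xI - A) = (x - 1)^3(x + 3), so the eigenvalues are -3 (algebraic multiplicity 1), 1 (algebraic multiplicity 3).

For λ = -3: algebraic multiplicity 1 gives one 1×1 block.

For λ = 1: rank(A - I) = 3, rank((A - I)^2) = 2, rank((A - I)^3) = 1. The eigenspace has dimension 4 - 3 = 1, so there is 1 Jordan block; the rank sequence gives block sizes [3].

Assembling the blocks gives the Jordan form J above.

J = [[-3, 0, 0, 0], [0, 1, 1, 0], [0, 0, 1, 1], [0, 0, 0, 1]]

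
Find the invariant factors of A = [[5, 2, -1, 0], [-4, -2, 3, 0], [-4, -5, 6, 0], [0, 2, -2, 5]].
The Jordan structure of A has elementary divisors (x - 3)^3, (x - 5). Arranging the block sizes at each eigenvalue in decreasing order and taking row products gives the invariant factors.

Invariant factors (smallest first, each dividing the next): (x - 5)(x - 3)^3.

Check: the last factor (x - 5)(x - 3)^3 is the minimal polynomial, and the product (x - 5)(x - 3)^3 is the characteristic polynomial.

(x - 5)(x - 3)^3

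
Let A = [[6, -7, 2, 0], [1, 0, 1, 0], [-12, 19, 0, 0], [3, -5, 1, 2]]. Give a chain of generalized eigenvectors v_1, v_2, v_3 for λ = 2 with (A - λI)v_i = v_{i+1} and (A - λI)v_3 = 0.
We seek v_1 ∈ ker((A - 2I)^3) \ ker((A - 2I)^2), then set v_{i+1} = (A - 2I) v_i.

One such chain is v_1 = [[0, 0, 1, 1]]^T, v_2 = [[2, 1, -2, 1]]^T, v_3 = [[-3, -2, -1, -1]]^T. Check: (A - 2I) v_3 = [[0, 0, 0, 0]]^T = 0.

v_1 = [[0, 0, 1, 1]]^T, v_2 = [[2, 1, -2, 1]]^T, v_3 = [[-3, -2, -1, -1]]^T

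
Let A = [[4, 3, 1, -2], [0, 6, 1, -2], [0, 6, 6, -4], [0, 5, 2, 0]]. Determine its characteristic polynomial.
χ_A(x) = (x - 4)^4

xI - A = [[x - 4, -3, -1, 2], [0, x - 6, -1, 2], [0, -6, x - 6, 4], [0, -5, -2, x]].

Expanding det(xI - A) along the first row:
det(xI - A) = + (x - 4)·det([[x - 6, -1, 2], [-6, x - 6, 4], [-5, -2, x]]) - (-3)·det([[0, -1, 2], [0, x - 6, 4], [0, -2, x]]) + (-1)·det([[0, x - 6, 2], [0, -6, 4], [0, -5, x]]) - (2)·det([[0, x - 6, -1], [0, -6, x - 6], [0, -5, -2]]).

Evaluating gives χ_A(x) = x^4 - 16x^3 + 96x^2 - 256x + 256 = (x - 4)^4.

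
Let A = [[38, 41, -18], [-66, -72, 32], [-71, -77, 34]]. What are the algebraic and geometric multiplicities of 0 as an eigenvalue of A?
The characteristic polynomial is x^3, so the factor x appears with exponent 3: the algebraic multiplicity is 3.

rank(A) = 2, so the eigenspace has dimension 3 - 2 = 1: the geometric multiplicity is 1.

Since 1 < 3, A is not diagonalizable.

algebraic multiplicity 3, geometric multiplicity 1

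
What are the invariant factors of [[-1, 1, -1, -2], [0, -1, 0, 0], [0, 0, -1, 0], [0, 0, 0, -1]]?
The Jordan structure of A has elementary divisors (x + 1)^2, (x + 1), (x + 1). Arranging the block sizes at each eigenvalue in decreasing order and taking row products gives the invariant factors.

Invariant factors (smallest first, each dividing the next): x + 1, x + 1, (x + 1)^2.

Check: the last factor (x + 1)^2 is the minimal polynomial, and the product (x + 1)^4 is the characteristic polynomial.

x + 1, x + 1, (x + 1)^2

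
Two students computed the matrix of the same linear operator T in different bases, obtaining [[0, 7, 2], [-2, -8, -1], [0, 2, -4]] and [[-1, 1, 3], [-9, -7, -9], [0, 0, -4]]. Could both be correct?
No.

Both have characteristic polynomial (x + 4)^3, but the minimal polynomial of A is (x + 4)^3 while the minimal polynomial of B is (x + 4)^2. The minimal polynomial is a similarity invariant, so A and B are not similar.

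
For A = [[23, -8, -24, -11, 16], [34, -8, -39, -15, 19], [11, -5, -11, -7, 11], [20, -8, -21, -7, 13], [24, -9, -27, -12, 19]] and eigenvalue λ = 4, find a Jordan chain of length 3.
We seek v_1 ∈ ker((A - 4I)^3) \ ker((A - 4I)^2), then set v_{i+1} = (A - 4I) v_i.

One such chain is v_1 = [[1, 0, 1, 1, 1]]^T, v_2 = [[0, -1, 0, 1, 0]]^T, v_3 = [[-3, -3, -2, -3, -3]]^T. Check: (A - 4I) v_3 = [[0, 0, 0, 0, 0]]^T = 0.

v_1 = [[1, 0, 1, 1, 1]]^T, v_2 = [[0, -1, 0, 1, 0]]^T, v_3 = [[-3, -3, -2, -3, -3]]^T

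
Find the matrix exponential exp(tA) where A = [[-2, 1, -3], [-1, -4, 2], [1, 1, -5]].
e^{tA} = [[(2*t + 1)*e^{-4*t}, (2*t - e^{t} + 1)*e^{-4*t}, (-2*t - e^{t} + 1)*e^{-4*t}], [-t*e^{-4*t}, (-t + e^{t})*e^{-4*t}, (t + e^{t} - 1)*e^{-4*t}], [t*e^{-4*t}, t*e^{-4*t}, (1 - t)*e^{-4*t}]]

A has Jordan form J = [[-4, 1, 0], [0, -4, 0], [0, 0, -3]] with A = PJP^{-1}, so e^{tA} = P e^{tJ} P^{-1}.

For a Jordan block J_k(λ), e^{tJ_k(λ)} = e^{λt} · (I + tN + t^2 N^2/2! + ... + t^{k-1} N^{k-1}/(k-1)!) where N is the nilpotent superdiagonal part.

Assembling the blocks and conjugating back gives the entries of e^{tA} as shown above.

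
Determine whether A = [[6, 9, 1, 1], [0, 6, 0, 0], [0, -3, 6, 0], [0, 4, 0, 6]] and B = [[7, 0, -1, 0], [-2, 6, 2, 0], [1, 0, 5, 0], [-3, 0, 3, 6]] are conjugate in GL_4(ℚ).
No.

Both have characteristic polynomial (x - 6)^4, but the minimal polynomial of A is (x - 6)^3 while the minimal polynomial of B is (x - 6)^2. The minimal polynomial is a similarity invariant, so A and B are not similar.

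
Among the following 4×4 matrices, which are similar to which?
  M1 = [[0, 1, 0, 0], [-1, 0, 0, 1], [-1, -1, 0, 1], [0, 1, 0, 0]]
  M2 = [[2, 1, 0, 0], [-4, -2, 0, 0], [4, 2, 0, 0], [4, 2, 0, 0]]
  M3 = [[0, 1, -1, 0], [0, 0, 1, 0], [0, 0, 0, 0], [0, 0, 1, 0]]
2 classes: {M1, M3}, {M2}

Characteristic polynomials: χ_{M1} = x^4, χ_{M2} = x^4, χ_{M3} = x^4.

{M1, M3}: invariant factors x, x^3.

{M2}: invariant factors x, x, x^2.

Matrices are similar if and only if their invariant-factor lists agree; the partition into similarity classes is {M1, M3}, {M2}.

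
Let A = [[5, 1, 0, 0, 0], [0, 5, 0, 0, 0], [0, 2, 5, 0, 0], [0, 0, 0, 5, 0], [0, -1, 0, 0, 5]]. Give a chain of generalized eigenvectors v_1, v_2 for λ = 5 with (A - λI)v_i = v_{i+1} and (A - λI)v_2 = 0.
v_1 = [[0, 1, 0, -1, 0]]^T, v_2 = [[1, 0, 2, 0, -1]]^T

We seek v_1 ∈ ker((A - 5I)^2) \ ker(A - 5I), then set v_{i+1} = (A - 5I) v_i.

One such chain is v_1 = [[0, 1, 0, -1, 0]]^T, v_2 = [[1, 0, 2, 0, -1]]^T. Check: (A - 5I) v_2 = [[0, 0, 0, 0, 0]]^T = 0.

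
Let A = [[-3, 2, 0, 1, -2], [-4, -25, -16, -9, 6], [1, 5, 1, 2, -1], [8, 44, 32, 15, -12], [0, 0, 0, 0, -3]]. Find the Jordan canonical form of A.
The characteristic polynomial is det(xI - A) = (x + 3)^5, so the eigenvalues are -3 (algebraic multiplicity 5).

For λ = -3: rank(A + 3I) = 2, rank((A + 3I)^2) = 0. The eigenspace has dimension 5 - 2 = 3, so there are 3 Jordan blocks; the rank sequence gives block sizes [2, 2, 1].

Assembling the blocks gives the Jordan form J above.

J = [[-3, 1, 0, 0, 0], [0, -3, 0, 0, 0], [0, 0, -3, 1, 0], [0, 0, 0, -3, 0], [0, 0, 0, 0, -3]]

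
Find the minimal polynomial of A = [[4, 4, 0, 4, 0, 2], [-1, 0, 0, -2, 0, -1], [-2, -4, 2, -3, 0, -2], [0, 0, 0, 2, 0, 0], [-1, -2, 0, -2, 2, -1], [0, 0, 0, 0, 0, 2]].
m_A(x) = (x - 2)^2

The characteristic polynomial factors as (x - 2)^6. The minimal polynomial is ∏(x - λ)^{k_λ} where k_λ is the size of the largest Jordan block at λ.

For λ = 2: rank(A - 2I) = 2, and the largest Jordan block has size 2 (the smallest k with rank((A - 2I)^k) = rank((A - 2I)^(k+1))).

So m_A(x) = (x - 2)^2.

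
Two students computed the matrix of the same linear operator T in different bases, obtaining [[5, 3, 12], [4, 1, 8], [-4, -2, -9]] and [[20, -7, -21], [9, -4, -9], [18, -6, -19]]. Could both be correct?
Yes.

Two matrices over a field are similar if and only if they have the same invariant factors.

Both A and B have characteristic polynomial (x + 1)^3 and minimal polynomial (x + 1)^2. Computing further, both have invariant factors x + 1, (x + 1)^2. Hence A and B are similar.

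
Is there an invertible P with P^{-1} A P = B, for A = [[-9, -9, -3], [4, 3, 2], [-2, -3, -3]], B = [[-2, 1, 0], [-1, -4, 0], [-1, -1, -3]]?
Both have characteristic polynomial (x + 3)^3, but the minimal polynomial of A is (x + 3)^3 while the minimal polynomial of B is (x + 3)^2. The minimal polynomial is a similarity invariant, so A and B are not similar.

No.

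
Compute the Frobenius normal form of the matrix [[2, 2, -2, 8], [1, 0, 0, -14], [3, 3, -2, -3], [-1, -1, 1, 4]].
R = [[0, 0, 0, 16], [1, 0, 0, -16], [0, 1, 0, 3], [0, 0, 1, 4]]

The invariant factors of A (the non-unit diagonal entries of the Smith normal form of xI - A over ℚ[x]) are (x - 4)(x^3 - 3x + 4), each dividing the next. The characteristic polynomial is their product, (x - 4)(x^3 - 3x + 4).

The rational canonical form is the block-diagonal matrix of companion matrices C(f_i):
R = [[0, 0, 0, 16], [1, 0, 0, -16], [0, 1, 0, 3], [0, 0, 1, 4]].

Note the characteristic polynomial does not split into linear factors over ℚ, so A has no Jordan form over ℚ; the rational canonical form exists over any field.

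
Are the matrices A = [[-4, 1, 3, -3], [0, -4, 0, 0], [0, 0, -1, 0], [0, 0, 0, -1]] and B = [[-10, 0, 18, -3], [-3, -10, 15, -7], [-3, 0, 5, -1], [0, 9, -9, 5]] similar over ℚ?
Two matrices over a field are similar if and only if they have the same invariant factors.

Both A and B have characteristic polynomial (x + 1)^2(x + 4)^2 and minimal polynomial (x + 1)(x + 4)^2. Computing further, both have invariant factors x + 1, (x + 1)(x + 4)^2. Hence A and B are similar.

Yes.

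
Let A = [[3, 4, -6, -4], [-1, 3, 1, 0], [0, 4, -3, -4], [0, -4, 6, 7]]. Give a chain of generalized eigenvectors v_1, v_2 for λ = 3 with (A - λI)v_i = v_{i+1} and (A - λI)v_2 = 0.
v_1 = [[0, 2, 1, 0]]^T, v_2 = [[2, 1, 2, -2]]^T

We seek v_1 ∈ ker((A - 3I)^2) \ ker(A - 3I), then set v_{i+1} = (A - 3I) v_i.

One such chain is v_1 = [[0, 2, 1, 0]]^T, v_2 = [[2, 1, 2, -2]]^T. Check: (A - 3I) v_2 = [[0, 0, 0, 0]]^T = 0.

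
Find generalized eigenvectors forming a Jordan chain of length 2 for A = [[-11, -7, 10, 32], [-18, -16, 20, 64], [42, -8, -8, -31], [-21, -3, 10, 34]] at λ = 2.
v_1 = [[0, 0, -3, 1]]^T, v_2 = [[2, 4, -1, 2]]^T

We seek v_1 ∈ ker((A - 2I)^2) \ ker(A - 2I), then set v_{i+1} = (A - 2I) v_i.

One such chain is v_1 = [[0, 0, -3, 1]]^T, v_2 = [[2, 4, -1, 2]]^T. Check: (A - 2I) v_2 = [[0, 0, 0, 0]]^T = 0.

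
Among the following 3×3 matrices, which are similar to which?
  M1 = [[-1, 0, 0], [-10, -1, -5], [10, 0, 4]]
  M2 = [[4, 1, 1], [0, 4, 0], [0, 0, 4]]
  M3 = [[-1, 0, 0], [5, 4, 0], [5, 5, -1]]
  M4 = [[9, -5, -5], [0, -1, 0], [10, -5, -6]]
2 classes: {M1, M3, M4}, {M2}

Characteristic polynomials: χ_{M1} = (x - 4)(x + 1)^2, χ_{M2} = (x - 4)^3, χ_{M3} = (x - 4)(x + 1)^2, χ_{M4} = (x - 4)(x + 1)^2.

{M1, M3, M4}: invariant factors x + 1, (x - 4)(x + 1).

{M2}: invariant factors x - 4, (x - 4)^2.

Matrices are similar if and only if their invariant-factor lists agree; the partition into similarity classes is {M1, M3, M4}, {M2}.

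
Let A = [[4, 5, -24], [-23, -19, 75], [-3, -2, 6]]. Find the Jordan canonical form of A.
The characteristic polynomial is det(xI - A) = (x + 3)^3, so the eigenvalues are -3 (algebraic multiplicity 3).

For λ = -3: rank(A + 3I) = 2, rank((A + 3I)^2) = 1, rank((A + 3I)^3) = 0. The eigenspace has dimension 3 - 2 = 1, so there is 1 Jordan block; the rank sequence gives block sizes [3].

Assembling the blocks gives the Jordan form J above.

J = [[-3, 1, 0], [0, -3, 1], [0, 0, -3]]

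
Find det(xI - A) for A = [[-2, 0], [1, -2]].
xI - A = [[x + 2, 0], [-1, x + 2]].

Expanding det(xI - A) along the first row:
det(xI - A) = + (x + 2)·det([[x + 2]]) - (0)·det([[-1]]).

Evaluating gives χ_A(x) = x^2 + 4x + 4 = (x + 2)^2.

χ_A(x) = (x + 2)^2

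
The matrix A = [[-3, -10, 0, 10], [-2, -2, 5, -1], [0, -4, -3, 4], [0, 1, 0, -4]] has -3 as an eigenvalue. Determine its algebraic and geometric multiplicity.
The characteristic polynomial is (x + 3)^4, so the factor x + 3 appears with exponent 4: the algebraic multiplicity is 4.

rank(A + 3I) = 2, so the eigenspace has dimension 4 - 2 = 2: the geometric multiplicity is 2.

Since 2 < 4, A is not diagonalizable.

algebraic multiplicity 4, geometric multiplicity 2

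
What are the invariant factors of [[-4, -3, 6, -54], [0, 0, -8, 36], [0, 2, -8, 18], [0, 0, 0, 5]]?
The Jordan structure of A has elementary divisors (x + 4)^2, (x + 4), (x - 5). Arranging the block sizes at each eigenvalue in decreasing order and taking row products gives the invariant factors.

Invariant factors (smallest first, each dividing the next): x + 4, (x - 5)(x + 4)^2.

Check: the last factor (x - 5)(x + 4)^2 is the minimal polynomial, and the product (x - 5)(x + 4)^3 is the characteristic polynomial.

x + 4, (x - 5)(x + 4)^2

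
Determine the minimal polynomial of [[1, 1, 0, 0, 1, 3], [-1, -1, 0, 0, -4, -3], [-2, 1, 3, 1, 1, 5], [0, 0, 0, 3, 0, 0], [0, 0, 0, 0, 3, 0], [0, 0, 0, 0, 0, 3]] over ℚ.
The characteristic polynomial factors as x^2(x - 3)^4. The minimal polynomial is ∏(x - λ)^{k_λ} where k_λ is the size of the largest Jordan block at λ.

For λ = 0: rank(A) = 5, and the largest Jordan block has size 2 (the smallest k with rank(A^k) = rank(A^(k+1))).
For λ = 3: rank(A - 3I) = 3, and the largest Jordan block has size 2 (the smallest k with rank((A - 3I)^k) = rank((A - 3I)^(k+1))).

So m_A(x) = x^2(x - 3)^2.

m_A(x) = x^2(x - 3)^2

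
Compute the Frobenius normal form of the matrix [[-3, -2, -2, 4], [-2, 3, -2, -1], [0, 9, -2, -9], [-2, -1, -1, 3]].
R = [[1, 0, 0, 0], [0, 0, 0, -2], [0, 1, 0, 3], [0, 0, 1, 0]]

The invariant factors of A (the non-unit diagonal entries of the Smith normal form of xI - A over ℚ[x]) are x - 1, (x - 1)^2(x + 2), each dividing the next. The characteristic polynomial is their product, (x - 1)^3(x + 2).

The rational canonical form is the block-diagonal matrix of companion matrices C(f_i):
R = [[1, 0, 0, 0], [0, 0, 0, -2], [0, 1, 0, 3], [0, 0, 1, 0]].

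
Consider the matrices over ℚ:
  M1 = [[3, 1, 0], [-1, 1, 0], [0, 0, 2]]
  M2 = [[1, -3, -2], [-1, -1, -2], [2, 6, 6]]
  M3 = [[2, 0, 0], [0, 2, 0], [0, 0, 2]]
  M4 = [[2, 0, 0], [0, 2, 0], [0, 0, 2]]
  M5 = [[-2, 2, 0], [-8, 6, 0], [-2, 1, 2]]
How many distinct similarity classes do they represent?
2 classes: {M1, M2, M5}, {M3, M4}

Characteristic polynomials: χ_{M1} = (x - 2)^3, χ_{M2} = (x - 2)^3, χ_{M3} = (x - 2)^3, χ_{M4} = (x - 2)^3, χ_{M5} = (x - 2)^3.

{M1, M2, M5}: invariant factors x - 2, (x - 2)^2.

{M3, M4}: invariant factors x - 2, x - 2, x - 2.

Matrices are similar if and only if their invariant-factor lists agree; the partition into similarity classes is {M1, M2, M5}, {M3, M4}.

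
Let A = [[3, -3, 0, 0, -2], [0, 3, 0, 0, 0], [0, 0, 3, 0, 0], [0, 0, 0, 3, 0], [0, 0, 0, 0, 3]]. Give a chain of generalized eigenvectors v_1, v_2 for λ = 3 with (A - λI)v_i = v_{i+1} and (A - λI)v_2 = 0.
We seek v_1 ∈ ker((A - 3I)^2) \ ker(A - 3I), then set v_{i+1} = (A - 3I) v_i.

One such chain is v_1 = [[-2, 1, 0, -2, -2]]^T, v_2 = [[1, 0, 0, 0, 0]]^T. Check: (A - 3I) v_2 = [[0, 0, 0, 0, 0]]^T = 0.

v_1 = [[-2, 1, 0, -2, -2]]^T, v_2 = [[1, 0, 0, 0, 0]]^T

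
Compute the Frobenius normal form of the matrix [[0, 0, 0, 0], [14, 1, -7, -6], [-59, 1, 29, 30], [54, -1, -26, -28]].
The invariant factors of A (the non-unit diagonal entries of the Smith normal form of xI - A over ℚ[x]) are x(x - 6)(x^2 + 4x - 6), each dividing the next. The characteristic polynomial is their product, x(x - 6)(x^2 + 4x - 6).

The rational canonical form is the block-diagonal matrix of companion matrices C(f_i):
R = [[0, 0, 0, 0], [1, 0, 0, -36], [0, 1, 0, 30], [0, 0, 1, 2]].

Note the characteristic polynomial does not split into linear factors over ℚ, so A has no Jordan form over ℚ; the rational canonical form exists over any field.

R = [[0, 0, 0, 0], [1, 0, 0, -36], [0, 1, 0, 30], [0, 0, 1, 2]]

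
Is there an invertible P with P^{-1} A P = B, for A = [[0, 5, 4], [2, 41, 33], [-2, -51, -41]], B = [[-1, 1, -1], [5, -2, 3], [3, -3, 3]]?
Two matrices over a field are similar if and only if they have the same invariant factors.

Both A and B have characteristic polynomial x^3 and minimal polynomial x^3. Computing further, both have invariant factors x^3. Hence A and B are similar.

Yes.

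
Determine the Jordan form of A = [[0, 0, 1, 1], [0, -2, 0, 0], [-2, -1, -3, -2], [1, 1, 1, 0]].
The characteristic polynomial is det(xI - A) = (x + 1)^3(x + 2), so the eigenvalues are -2 (algebraic multiplicity 1), -1 (algebraic multiplicity 3).

For λ = -2: algebraic multiplicity 1 gives one 1×1 block.

For λ = -1: rank(A + I) = 2, rank((A + I)^2) = 1. The eigenspace has dimension 4 - 2 = 2, so there are 2 Jordan blocks; the rank sequence gives block sizes [2, 1].

Assembling the blocks gives the Jordan form J above.

J = [[-2, 0, 0, 0], [0, -1, 1, 0], [0, 0, -1, 0], [0, 0, 0, -1]]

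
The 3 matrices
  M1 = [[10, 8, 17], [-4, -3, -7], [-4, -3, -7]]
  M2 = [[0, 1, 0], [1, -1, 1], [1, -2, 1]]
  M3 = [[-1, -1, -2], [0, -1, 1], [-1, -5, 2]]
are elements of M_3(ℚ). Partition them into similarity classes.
Characteristic polynomials: χ_{M1} = x^3, χ_{M2} = x^3, χ_{M3} = x^3.

{M1, M2, M3}: invariant factors x^3.

Matrices are similar if and only if their invariant-factor lists agree; the partition into similarity classes is {M1, M2, M3}.

1 class: {M1, M2, M3}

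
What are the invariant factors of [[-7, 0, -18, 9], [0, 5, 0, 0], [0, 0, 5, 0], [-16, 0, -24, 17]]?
The Jordan structure of A has elementary divisors (x - 5)^2, (x - 5), (x - 5). Arranging the block sizes at each eigenvalue in decreasing order and taking row products gives the invariant factors.

Invariant factors (smallest first, each dividing the next): x - 5, x - 5, (x - 5)^2.

Check: the last factor (x - 5)^2 is the minimal polynomial, and the product (x - 5)^4 is the characteristic polynomial.

x - 5, x - 5, (x - 5)^2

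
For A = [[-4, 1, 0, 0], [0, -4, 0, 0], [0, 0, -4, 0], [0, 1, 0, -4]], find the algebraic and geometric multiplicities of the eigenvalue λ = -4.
The characteristic polynomial is (x + 4)^4, so the factor x + 4 appears with exponent 4: the algebraic multiplicity is 4.

rank(A + 4I) = 1, so the eigenspace has dimension 4 - 1 = 3: the geometric multiplicity is 3.

Since 3 < 4, A is not diagonalizable.

algebraic multiplicity 4, geometric multiplicity 3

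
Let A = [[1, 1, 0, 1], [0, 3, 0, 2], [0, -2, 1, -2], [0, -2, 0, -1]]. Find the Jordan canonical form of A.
The characteristic polynomial is det(xI - A) = (x - 1)^4, so the eigenvalues are 1 (algebraic multiplicity 4).

For λ = 1: rank(A - I) = 1, rank((A - I)^2) = 0. The eigenspace has dimension 4 - 1 = 3, so there are 3 Jordan blocks; the rank sequence gives block sizes [2, 1, 1].

Assembling the blocks gives the Jordan form J above.

J = [[1, 1, 0, 0], [0, 1, 0, 0], [0, 0, 1, 0], [0, 0, 0, 1]]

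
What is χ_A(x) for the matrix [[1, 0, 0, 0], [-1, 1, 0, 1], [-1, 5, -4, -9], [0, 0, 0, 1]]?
χ_A(x) = (x - 1)^3(x + 4)

xI - A = [[x - 1, 0, 0, 0], [1, x - 1, 0, -1], [1, -5, x + 4, 9], [0, 0, 0, x - 1]].

Expanding det(xI - A) along the first row:
det(xI - A) = + (x - 1)·det([[x - 1, 0, -1], [-5, x + 4, 9], [0, 0, x - 1]]) - (0)·det([[1, 0, -1], [1, x + 4, 9], [0, 0, x - 1]]) + (0)·det([[1, x - 1, -1], [1, -5, 9], [0, 0, x - 1]]) - (0)·det([[1, x - 1, 0], [1, -5, x + 4], [0, 0, 0]]).

Evaluating gives χ_A(x) = x^4 + x^3 - 9x^2 + 11x - 4 = (x - 1)^3(x + 4).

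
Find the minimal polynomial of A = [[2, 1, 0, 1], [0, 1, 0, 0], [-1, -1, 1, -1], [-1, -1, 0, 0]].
m_A(x) = (x - 1)^2

The characteristic polynomial factors as (x - 1)^4. The minimal polynomial is ∏(x - λ)^{k_λ} where k_λ is the size of the largest Jordan block at λ.

For λ = 1: rank(A - I) = 1, and the largest Jordan block has size 2 (the smallest k with rank((A - I)^k) = rank((A - I)^(k+1))).

So m_A(x) = (x - 1)^2.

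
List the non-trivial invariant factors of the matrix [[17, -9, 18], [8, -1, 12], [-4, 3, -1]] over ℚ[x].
x - 5, (x - 5)^2

The Jordan structure of A has elementary divisors (x - 5)^2, (x - 5). Arranging the block sizes at each eigenvalue in decreasing order and taking row products gives the invariant factors.

Invariant factors (smallest first, each dividing the next): x - 5, (x - 5)^2.

Check: the last factor (x - 5)^2 is the minimal polynomial, and the product (x - 5)^3 is the characteristic polynomial.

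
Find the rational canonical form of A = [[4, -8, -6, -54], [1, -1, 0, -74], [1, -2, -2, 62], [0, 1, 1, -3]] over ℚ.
The invariant factors of A (the non-unit diagonal entries of the Smith normal form of xI - A over ℚ[x]) are (x^2 + x + 6)^2, each dividing the next. The characteristic polynomial is their product, (x^2 + x + 6)^2.

The rational canonical form is the block-diagonal matrix of companion matrices C(f_i):
R = [[0, 0, 0, -36], [1, 0, 0, -12], [0, 1, 0, -13], [0, 0, 1, -2]].

Note the characteristic polynomial does not split into linear factors over ℚ, so A has no Jordan form over ℚ; the rational canonical form exists over any field.

R = [[0, 0, 0, -36], [1, 0, 0, -12], [0, 1, 0, -13], [0, 0, 1, -2]]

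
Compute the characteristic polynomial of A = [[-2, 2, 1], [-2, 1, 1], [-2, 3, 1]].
xI - A = [[x + 2, -2, -1], [2, x - 1, -1], [2, -3, x - 1]].

Expanding det(xI - A) along the first row:
det(xI - A) = + (x + 2)·det([[x - 1, -1], [-3, x - 1]]) - (-2)·det([[2, -1], [2, x - 1]]) + (-1)·det([[2, x - 1], [2, -3]]).

Evaluating gives χ_A(x) = x^3.

χ_A(x) = x^3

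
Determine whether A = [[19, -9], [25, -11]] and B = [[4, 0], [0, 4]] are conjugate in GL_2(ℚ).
No.

Both have characteristic polynomial (x - 4)^2, but the minimal polynomial of A is (x - 4)^2 while the minimal polynomial of B is x - 4. The minimal polynomial is a similarity invariant, so A and B are not similar.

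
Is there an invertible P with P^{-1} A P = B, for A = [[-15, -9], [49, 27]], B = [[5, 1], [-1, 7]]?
Yes.

Two matrices over a field are similar if and only if they have the same invariant factors.

Both A and B have characteristic polynomial (x - 6)^2 and minimal polynomial (x - 6)^2. Computing further, both have invariant factors (x - 6)^2. Hence A and B are similar.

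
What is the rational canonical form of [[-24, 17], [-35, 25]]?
R = [[0, 5], [1, 1]]

The invariant factors of A (the non-unit diagonal entries of the Smith normal form of xI - A over ℚ[x]) are x^2 - x - 5, each dividing the next. The characteristic polynomial is their product, x^2 - x - 5.

The rational canonical form is the block-diagonal matrix of companion matrices C(f_i):
R = [[0, 5], [1, 1]].

Note the characteristic polynomial does not split into linear factors over ℚ, so A has no Jordan form over ℚ; the rational canonical form exists over any field.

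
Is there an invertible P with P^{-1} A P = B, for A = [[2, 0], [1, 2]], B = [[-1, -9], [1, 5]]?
Two matrices over a field are similar if and only if they have the same invariant factors.

Both A and B have characteristic polynomial (x - 2)^2 and minimal polynomial (x - 2)^2. Computing further, both have invariant factors (x - 2)^2. Hence A and B are similar.

Yes.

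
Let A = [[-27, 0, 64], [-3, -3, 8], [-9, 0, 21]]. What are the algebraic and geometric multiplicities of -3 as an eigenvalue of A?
algebraic multiplicity 3, geometric multiplicity 2

The characteristic polynomial is (x + 3)^3, so the factor x + 3 appears with exponent 3: the algebraic multiplicity is 3.

rank(A + 3I) = 1, so the eigenspace has dimension 3 - 1 = 2: the geometric multiplicity is 2.

Since 2 < 3, A is not diagonalizable.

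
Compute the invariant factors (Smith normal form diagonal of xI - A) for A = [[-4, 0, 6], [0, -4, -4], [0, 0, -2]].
The Jordan structure of A has elementary divisors (x + 4), (x + 4), (x + 2). Arranging the block sizes at each eigenvalue in decreasing order and taking row products gives the invariant factors.

Invariant factors (smallest first, each dividing the next): x + 4, (x + 2)(x + 4).

Check: the last factor (x + 2)(x + 4) is the minimal polynomial, and the product (x + 2)(x + 4)^2 is the characteristic polynomial.

x + 4, (x + 2)(x + 4)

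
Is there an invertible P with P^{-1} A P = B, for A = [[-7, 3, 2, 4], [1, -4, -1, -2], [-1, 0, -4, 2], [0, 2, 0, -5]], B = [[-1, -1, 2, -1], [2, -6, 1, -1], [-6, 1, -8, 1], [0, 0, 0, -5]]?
Two matrices over a field are similar if and only if they have the same invariant factors.

Both A and B have characteristic polynomial (x + 5)^4 and minimal polynomial (x + 5)^3. Computing further, both have invariant factors x + 5, (x + 5)^3. Hence A and B are similar.

Yes.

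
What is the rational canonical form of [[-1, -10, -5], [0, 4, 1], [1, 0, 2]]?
The invariant factors of A (the non-unit diagonal entries of the Smith normal form of xI - A over ℚ[x]) are (x - 2)(x^2 - 3x + 1), each dividing the next. The characteristic polynomial is their product, (x - 2)(x^2 - 3x + 1).

The rational canonical form is the block-diagonal matrix of companion matrices C(f_i):
R = [[0, 0, 2], [1, 0, -7], [0, 1, 5]].

Note the characteristic polynomial does not split into linear factors over ℚ, so A has no Jordan form over ℚ; the rational canonical form exists over any field.

R = [[0, 0, 2], [1, 0, -7], [0, 1, 5]]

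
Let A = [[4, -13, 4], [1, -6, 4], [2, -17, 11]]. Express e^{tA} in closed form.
A has Jordan form J = [[3, 1, 0], [0, 3, 1], [0, 0, 3]] with A = PJP^{-1}, so e^{tA} = P e^{tJ} P^{-1}.

For a Jordan block J_k(λ), e^{tJ_k(λ)} = e^{λt} · (I + tN + t^2 N^2/2! + ... + t^{k-1} N^{k-1}/(k-1)!) where N is the nilpotent superdiagonal part.

Assembling the blocks and conjugating back gives the entries of e^{tA} as shown above.

e^{tA} = [[(-2*t^2 + t + 1)*e^{3*t}, t*(18*t - 13)*e^{3*t}, 4*t*(1 - 2*t)*e^{3*t}], [t*e^{3*t}, (1 - 9*t)*e^{3*t}, 4*t*e^{3*t}], [t*(t + 4)*e^{3*t}/2, t*(-9*t - 34)*e^{3*t}/2, (2*t^2 + 8*t + 1)*e^{3*t}]]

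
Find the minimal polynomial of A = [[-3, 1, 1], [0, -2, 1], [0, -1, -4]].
The characteristic polynomial factors as (x + 3)^3. The minimal polynomial is ∏(x - λ)^{k_λ} where k_λ is the size of the largest Jordan block at λ.

For λ = -3: rank(A + 3I) = 1, and the largest Jordan block has size 2 (the smallest k with rank((A + 3I)^k) = rank((A + 3I)^(k+1))).

So m_A(x) = (x + 3)^2.

m_A(x) = (x + 3)^2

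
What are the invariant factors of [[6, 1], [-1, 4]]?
(x - 5)^2

The Jordan structure of A has elementary divisors (x - 5)^2. Arranging the block sizes at each eigenvalue in decreasing order and taking row products gives the invariant factors.

Invariant factors (smallest first, each dividing the next): (x - 5)^2.

Check: the last factor (x - 5)^2 is the minimal polynomial, and the product (x - 5)^2 is the characteristic polynomial.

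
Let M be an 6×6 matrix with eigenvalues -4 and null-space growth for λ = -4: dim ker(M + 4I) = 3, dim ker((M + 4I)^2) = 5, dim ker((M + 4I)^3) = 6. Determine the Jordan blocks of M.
λ = -4: successive nullity increments [3, 2, 1] count blocks of size ≥ k; block sizes are [3, 2, 1].

Jordan blocks: (-4, 3), (-4, 2), (-4, 1)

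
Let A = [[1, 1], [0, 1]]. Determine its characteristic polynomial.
xI - A = [[x - 1, -1], [0, x - 1]].

Expanding det(xI - A) along the first row:
det(xI - A) = + (x - 1)·det([[x - 1]]) - (-1)·det([[0]]).

Evaluating gives χ_A(x) = x^2 - 2x + 1 = (x - 1)^2.

χ_A(x) = (x - 1)^2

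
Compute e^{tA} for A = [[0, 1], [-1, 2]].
e^{tA} = [[(1 - t)*e^{t}, t*e^{t}], [-t*e^{t}, (t + 1)*e^{t}]]

A has Jordan form J = [[1, 1], [0, 1]] with A = PJP^{-1}, so e^{tA} = P e^{tJ} P^{-1}.

For a Jordan block J_k(λ), e^{tJ_k(λ)} = e^{λt} · (I + tN + t^2 N^2/2! + ... + t^{k-1} N^{k-1}/(k-1)!) where N is the nilpotent superdiagonal part.

Assembling the blocks and conjugating back gives the entries of e^{tA} as shown above.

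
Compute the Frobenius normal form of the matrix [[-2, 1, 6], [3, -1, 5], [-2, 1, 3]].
R = [[0, 0, 3], [1, 0, 3], [0, 1, 0]]

The invariant factors of A (the non-unit diagonal entries of the Smith normal form of xI - A over ℚ[x]) are x^3 - 3x - 3, each dividing the next. The characteristic polynomial is their product, x^3 - 3x - 3.

The rational canonical form is the block-diagonal matrix of companion matrices C(f_i):
R = [[0, 0, 3], [1, 0, 3], [0, 1, 0]].

Note the characteristic polynomial does not split into linear factors over ℚ, so A has no Jordan form over ℚ; the rational canonical form exists over any field.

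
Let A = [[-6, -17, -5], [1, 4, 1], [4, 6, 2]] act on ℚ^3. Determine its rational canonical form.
R = [[0, 0, 4], [1, 0, -3], [0, 1, 0]]

The invariant factors of A (the non-unit diagonal entries of the Smith normal form of xI - A over ℚ[x]) are (x - 1)(x^2 + x + 4), each dividing the next. The characteristic polynomial is their product, (x - 1)(x^2 + x + 4).

The rational canonical form is the block-diagonal matrix of companion matrices C(f_i):
R = [[0, 0, 4], [1, 0, -3], [0, 1, 0]].

Note the characteristic polynomial does not split into linear factors over ℚ, so A has no Jordan form over ℚ; the rational canonical form exists over any field.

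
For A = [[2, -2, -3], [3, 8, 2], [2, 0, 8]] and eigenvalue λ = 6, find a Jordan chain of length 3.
v_1 = [[-1, 1, 1]]^T, v_2 = [[-1, 1, 0]]^T, v_3 = [[2, -1, -2]]^T

We seek v_1 ∈ ker((A - 6I)^3) \ ker((A - 6I)^2), then set v_{i+1} = (A - 6I) v_i.

One such chain is v_1 = [[-1, 1, 1]]^T, v_2 = [[-1, 1, 0]]^T, v_3 = [[2, -1, -2]]^T. Check: (A - 6I) v_3 = [[0, 0, 0]]^T = 0.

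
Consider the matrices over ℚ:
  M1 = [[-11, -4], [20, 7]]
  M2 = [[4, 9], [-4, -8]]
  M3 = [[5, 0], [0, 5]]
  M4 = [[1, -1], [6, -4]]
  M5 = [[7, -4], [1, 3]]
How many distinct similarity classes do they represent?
Characteristic polynomials: χ_{M1} = (x + 1)(x + 3), χ_{M2} = (x + 2)^2, χ_{M3} = (x - 5)^2, χ_{M4} = (x + 1)(x + 2), χ_{M5} = (x - 5)^2.

{M1}: invariant factors (x + 1)(x + 3).

{M2}: invariant factors (x + 2)^2.

{M3}: invariant factors x - 5, x - 5.

{M4}: invariant factors (x + 1)(x + 2).

{M5}: invariant factors (x - 5)^2.

Matrices are similar if and only if their invariant-factor lists agree; the partition into similarity classes is {M1}, {M2}, {M3}, {M4}, {M5}.

5 classes: {M1}, {M2}, {M3}, {M4}, {M5}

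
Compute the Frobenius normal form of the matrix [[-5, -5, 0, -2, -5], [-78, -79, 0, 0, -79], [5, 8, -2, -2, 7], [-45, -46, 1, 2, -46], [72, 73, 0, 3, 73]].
The invariant factors of A (the non-unit diagonal entries of the Smith normal form of xI - A over ℚ[x]) are (x + 1)^2(x + 3)^3, each dividing the next. The characteristic polynomial is their product, (x + 1)^2(x + 3)^3.

The rational canonical form is the block-diagonal matrix of companion matrices C(f_i):
R = [[0, 0, 0, 0, -27], [1, 0, 0, 0, -81], [0, 1, 0, 0, -90], [0, 0, 1, 0, -46], [0, 0, 0, 1, -11]].

R = [[0, 0, 0, 0, -27], [1, 0, 0, 0, -81], [0, 1, 0, 0, -90], [0, 0, 1, 0, -46], [0, 0, 0, 1, -11]]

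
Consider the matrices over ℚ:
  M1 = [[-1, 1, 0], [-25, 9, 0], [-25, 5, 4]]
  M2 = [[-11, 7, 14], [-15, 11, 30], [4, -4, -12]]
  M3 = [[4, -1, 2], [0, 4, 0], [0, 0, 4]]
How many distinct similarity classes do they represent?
2 classes: {M1, M3}, {M2}

Characteristic polynomials: χ_{M1} = (x - 4)^3, χ_{M2} = (x + 4)^3, χ_{M3} = (x - 4)^3.

{M1, M3}: invariant factors x - 4, (x - 4)^2.

{M2}: invariant factors x + 4, (x + 4)^2.

Matrices are similar if and only if their invariant-factor lists agree; the partition into similarity classes is {M1, M3}, {M2}.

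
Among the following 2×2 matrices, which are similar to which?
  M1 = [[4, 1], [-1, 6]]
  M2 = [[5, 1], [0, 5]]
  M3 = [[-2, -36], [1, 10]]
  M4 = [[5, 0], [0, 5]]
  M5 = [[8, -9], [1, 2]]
Characteristic polynomials: χ_{M1} = (x - 5)^2, χ_{M2} = (x - 5)^2, χ_{M3} = (x - 4)^2, χ_{M4} = (x - 5)^2, χ_{M5} = (x - 5)^2.

{M1, M2, M5}: invariant factors (x - 5)^2.

{M3}: invariant factors (x - 4)^2.

{M4}: invariant factors x - 5, x - 5.

Matrices are similar if and only if their invariant-factor lists agree; the partition into similarity classes is {M1, M2, M5}, {M3}, {M4}.

3 classes: {M1, M2, M5}, {M3}, {M4}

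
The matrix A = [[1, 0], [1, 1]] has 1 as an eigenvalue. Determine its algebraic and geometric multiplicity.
The characteristic polynomial is (x - 1)^2, so the factor x - 1 appears with exponent 2: the algebraic multiplicity is 2.

rank(A - I) = 1, so the eigenspace has dimension 2 - 1 = 1: the geometric multiplicity is 1.

Since 1 < 2, A is not diagonalizable.

algebraic multiplicity 2, geometric multiplicity 1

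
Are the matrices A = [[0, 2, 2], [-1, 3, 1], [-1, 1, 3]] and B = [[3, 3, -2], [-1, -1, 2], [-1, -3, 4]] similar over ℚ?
Yes.

Two matrices over a field are similar if and only if they have the same invariant factors.

Both A and B have characteristic polynomial (x - 2)^3 and minimal polynomial (x - 2)^2. Computing further, both have invariant factors x - 2, (x - 2)^2. Hence A and B are similar.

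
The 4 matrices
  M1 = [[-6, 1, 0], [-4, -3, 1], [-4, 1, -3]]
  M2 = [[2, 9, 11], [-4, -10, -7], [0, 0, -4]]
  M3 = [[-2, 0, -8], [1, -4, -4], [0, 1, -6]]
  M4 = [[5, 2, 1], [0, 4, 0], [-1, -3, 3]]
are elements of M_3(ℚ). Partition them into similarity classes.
2 classes: {M1, M2, M3}, {M4}

Characteristic polynomials: χ_{M1} = (x + 4)^3, χ_{M2} = (x + 4)^3, χ_{M3} = (x + 4)^3, χ_{M4} = (x - 4)^3.

{M1, M2, M3}: invariant factors (x + 4)^3.

{M4}: invariant factors (x - 4)^3.

Matrices are similar if and only if their invariant-factor lists agree; the partition into similarity classes is {M1, M2, M3}, {M4}.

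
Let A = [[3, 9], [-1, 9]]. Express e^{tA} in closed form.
e^{tA} = [[(1 - 3*t)*e^{6*t}, 9*t*e^{6*t}], [-t*e^{6*t}, (3*t + 1)*e^{6*t}]]

A has Jordan form J = [[6, 1], [0, 6]] with A = PJP^{-1}, so e^{tA} = P e^{tJ} P^{-1}.

For a Jordan block J_k(λ), e^{tJ_k(λ)} = e^{λt} · (I + tN + t^2 N^2/2! + ... + t^{k-1} N^{k-1}/(k-1)!) where N is the nilpotent superdiagonal part.

Assembling the blocks and conjugating back gives the entries of e^{tA} as shown above.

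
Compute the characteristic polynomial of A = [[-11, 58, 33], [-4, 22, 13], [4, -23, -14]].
xI - A = [[x + 11, -58, -33], [4, x - 22, -13], [-4, 23, x + 14]].

Expanding det(xI - A) along the first row:
det(xI - A) = + (x + 11)·det([[x - 22, -13], [23, x + 14]]) - (-58)·det([[4, -13], [-4, x + 14]]) + (-33)·det([[4, x - 22], [-4, 23]]).

Evaluating gives χ_A(x) = x^3 + 3x^2 + 3x + 1 = (x + 1)^3.

χ_A(x) = (x + 1)^3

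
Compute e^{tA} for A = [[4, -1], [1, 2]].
e^{tA} = [[(t + 1)*e^{3*t}, -t*e^{3*t}], [t*e^{3*t}, (1 - t)*e^{3*t}]]

A has Jordan form J = [[3, 1], [0, 3]] with A = PJP^{-1}, so e^{tA} = P e^{tJ} P^{-1}.

For a Jordan block J_k(λ), e^{tJ_k(λ)} = e^{λt} · (I + tN + t^2 N^2/2! + ... + t^{k-1} N^{k-1}/(k-1)!) where N is the nilpotent superdiagonal part.

Assembling the blocks and conjugating back gives the entries of e^{tA} as shown above.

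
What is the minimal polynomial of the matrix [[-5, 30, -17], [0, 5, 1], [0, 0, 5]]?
m_A(x) = (x - 5)^2(x + 5)

The characteristic polynomial factors as (x - 5)^2(x + 5). The minimal polynomial is ∏(x - λ)^{k_λ} where k_λ is the size of the largest Jordan block at λ.

For λ = -5: rank(A + 5I) = 2, and the largest Jordan block has size 1 (the smallest k with rank((A + 5I)^k) = rank((A + 5I)^(k+1))).
For λ = 5: rank(A - 5I) = 2, and the largest Jordan block has size 2 (the smallest k with rank((A - 5I)^k) = rank((A - 5I)^(k+1))).

So m_A(x) = (x - 5)^2(x + 5).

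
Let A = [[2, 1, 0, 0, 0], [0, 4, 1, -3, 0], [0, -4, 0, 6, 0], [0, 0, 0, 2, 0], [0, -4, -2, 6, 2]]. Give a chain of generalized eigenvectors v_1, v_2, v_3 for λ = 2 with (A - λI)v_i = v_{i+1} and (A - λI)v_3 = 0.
We seek v_1 ∈ ker((A - 2I)^3) \ ker((A - 2I)^2), then set v_{i+1} = (A - 2I) v_i.

One such chain is v_1 = [[0, 0, -5, -2, 1]]^T, v_2 = [[0, 1, -2, 0, -2]]^T, v_3 = [[1, 0, 0, 0, 0]]^T. Check: (A - 2I) v_3 = [[0, 0, 0, 0, 0]]^T = 0.

v_1 = [[0, 0, -5, -2, 1]]^T, v_2 = [[0, 1, -2, 0, -2]]^T, v_3 = [[1, 0, 0, 0, 0]]^T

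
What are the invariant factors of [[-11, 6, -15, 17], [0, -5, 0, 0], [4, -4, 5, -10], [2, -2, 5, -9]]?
The Jordan structure of A has elementary divisors (x + 5)^3, (x + 5). Arranging the block sizes at each eigenvalue in decreasing order and taking row products gives the invariant factors.

Invariant factors (smallest first, each dividing the next): x + 5, (x + 5)^3.

Check: the last factor (x + 5)^3 is the minimal polynomial, and the product (x + 5)^4 is the characteristic polynomial.

x + 5, (x + 5)^3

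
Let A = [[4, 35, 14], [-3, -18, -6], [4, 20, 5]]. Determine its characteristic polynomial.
xI - A = [[x - 4, -35, -14], [3, x + 18, 6], [-4, -20, x - 5]].

Expanding det(xI - A) along the first row:
det(xI - A) = + (x - 4)·det([[x + 18, 6], [-20, x - 5]]) - (-35)·det([[3, 6], [-4, x - 5]]) + (-14)·det([[3, x + 18], [-4, -20]]).

Evaluating gives χ_A(x) = x^3 + 9x^2 + 27x + 27 = (x + 3)^3.

χ_A(x) = (x + 3)^3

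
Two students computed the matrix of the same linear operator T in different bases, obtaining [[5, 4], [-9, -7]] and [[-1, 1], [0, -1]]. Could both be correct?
Two matrices over a field are similar if and only if they have the same invariant factors.

Both A and B have characteristic polynomial (x + 1)^2 and minimal polynomial (x + 1)^2. Computing further, both have invariant factors (x + 1)^2. Hence A and B are similar.

Yes.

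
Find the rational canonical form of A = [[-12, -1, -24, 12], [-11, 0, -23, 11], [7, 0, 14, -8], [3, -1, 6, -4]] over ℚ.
R = [[0, 0, 0, -8], [1, 0, 0, -12], [0, 1, 0, -4], [0, 0, 1, -2]]

The invariant factors of A (the non-unit diagonal entries of the Smith normal form of xI - A over ℚ[x]) are (x + 2)(x^3 + 4x + 4), each dividing the next. The characteristic polynomial is their product, (x + 2)(x^3 + 4x + 4).

The rational canonical form is the block-diagonal matrix of companion matrices C(f_i):
R = [[0, 0, 0, -8], [1, 0, 0, -12], [0, 1, 0, -4], [0, 0, 1, -2]].

Note the characteristic polynomial does not split into linear factors over ℚ, so A has no Jordan form over ℚ; the rational canonical form exists over any field.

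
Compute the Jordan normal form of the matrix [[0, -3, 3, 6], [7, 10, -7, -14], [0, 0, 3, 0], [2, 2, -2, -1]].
J = [[3, 1, 0, 0], [0, 3, 0, 0], [0, 0, 3, 0], [0, 0, 0, 3]]

The characteristic polynomial is det(xI - A) = (x - 3)^4, so the eigenvalues are 3 (algebraic multiplicity 4).

For λ = 3: rank(A - 3I) = 1, rank((A - 3I)^2) = 0. The eigenspace has dimension 4 - 1 = 3, so there are 3 Jordan blocks; the rank sequence gives block sizes [2, 1, 1].

Assembling the blocks gives the Jordan form J above.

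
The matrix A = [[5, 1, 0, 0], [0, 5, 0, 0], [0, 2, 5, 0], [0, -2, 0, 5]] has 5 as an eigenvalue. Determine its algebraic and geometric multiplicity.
algebraic multiplicity 4, geometric multiplicity 3

The characteristic polynomial is (x - 5)^4, so the factor x - 5 appears with exponent 4: the algebraic multiplicity is 4.

rank(A - 5I) = 1, so the eigenspace has dimension 4 - 1 = 3: the geometric multiplicity is 3.

Since 3 < 4, A is not diagonalizable.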